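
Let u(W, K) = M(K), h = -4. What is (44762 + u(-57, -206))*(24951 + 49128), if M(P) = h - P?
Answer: 3330888156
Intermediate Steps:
M(P) = -4 - P
u(W, K) = -4 - K
(44762 + u(-57, -206))*(24951 + 49128) = (44762 + (-4 - 1*(-206)))*(24951 + 49128) = (44762 + (-4 + 206))*74079 = (44762 + 202)*74079 = 44964*74079 = 3330888156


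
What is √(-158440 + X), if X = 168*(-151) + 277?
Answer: I*√183531 ≈ 428.41*I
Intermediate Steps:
X = -25091 (X = -25368 + 277 = -25091)
√(-158440 + X) = √(-158440 - 25091) = √(-183531) = I*√183531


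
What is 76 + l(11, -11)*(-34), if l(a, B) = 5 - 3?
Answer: 8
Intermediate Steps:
l(a, B) = 2
76 + l(11, -11)*(-34) = 76 + 2*(-34) = 76 - 68 = 8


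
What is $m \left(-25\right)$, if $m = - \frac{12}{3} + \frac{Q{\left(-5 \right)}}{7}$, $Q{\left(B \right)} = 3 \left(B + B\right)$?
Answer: $\frac{1450}{7} \approx 207.14$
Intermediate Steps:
$Q{\left(B \right)} = 6 B$ ($Q{\left(B \right)} = 3 \cdot 2 B = 6 B$)
$m = - \frac{58}{7}$ ($m = - \frac{12}{3} + \frac{6 \left(-5\right)}{7} = \left(-12\right) \frac{1}{3} - \frac{30}{7} = -4 - \frac{30}{7} = - \frac{58}{7} \approx -8.2857$)
$m \left(-25\right) = \left(- \frac{58}{7}\right) \left(-25\right) = \frac{1450}{7}$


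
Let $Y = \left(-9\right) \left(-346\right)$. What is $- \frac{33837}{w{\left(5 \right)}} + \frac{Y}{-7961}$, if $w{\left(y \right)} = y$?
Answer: $- \frac{269391927}{39805} \approx -6767.8$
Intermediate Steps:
$Y = 3114$
$- \frac{33837}{w{\left(5 \right)}} + \frac{Y}{-7961} = - \frac{33837}{5} + \frac{3114}{-7961} = \left(-33837\right) \frac{1}{5} + 3114 \left(- \frac{1}{7961}\right) = - \frac{33837}{5} - \frac{3114}{7961} = - \frac{269391927}{39805}$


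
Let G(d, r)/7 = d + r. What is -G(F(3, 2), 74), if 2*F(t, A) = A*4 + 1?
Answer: -1099/2 ≈ -549.50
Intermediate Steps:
F(t, A) = 1/2 + 2*A (F(t, A) = (A*4 + 1)/2 = (4*A + 1)/2 = (1 + 4*A)/2 = 1/2 + 2*A)
G(d, r) = 7*d + 7*r (G(d, r) = 7*(d + r) = 7*d + 7*r)
-G(F(3, 2), 74) = -(7*(1/2 + 2*2) + 7*74) = -(7*(1/2 + 4) + 518) = -(7*(9/2) + 518) = -(63/2 + 518) = -1*1099/2 = -1099/2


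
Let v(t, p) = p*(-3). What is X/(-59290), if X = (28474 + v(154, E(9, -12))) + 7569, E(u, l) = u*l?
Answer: -36367/59290 ≈ -0.61337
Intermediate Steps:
E(u, l) = l*u
v(t, p) = -3*p
X = 36367 (X = (28474 - (-36)*9) + 7569 = (28474 - 3*(-108)) + 7569 = (28474 + 324) + 7569 = 28798 + 7569 = 36367)
X/(-59290) = 36367/(-59290) = 36367*(-1/59290) = -36367/59290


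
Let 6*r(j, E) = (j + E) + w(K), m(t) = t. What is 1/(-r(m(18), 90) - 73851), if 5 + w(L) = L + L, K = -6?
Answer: -6/443197 ≈ -1.3538e-5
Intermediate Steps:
w(L) = -5 + 2*L (w(L) = -5 + (L + L) = -5 + 2*L)
r(j, E) = -17/6 + E/6 + j/6 (r(j, E) = ((j + E) + (-5 + 2*(-6)))/6 = ((E + j) + (-5 - 12))/6 = ((E + j) - 17)/6 = (-17 + E + j)/6 = -17/6 + E/6 + j/6)
1/(-r(m(18), 90) - 73851) = 1/(-(-17/6 + (⅙)*90 + (⅙)*18) - 73851) = 1/(-(-17/6 + 15 + 3) - 73851) = 1/(-1*91/6 - 73851) = 1/(-91/6 - 73851) = 1/(-443197/6) = -6/443197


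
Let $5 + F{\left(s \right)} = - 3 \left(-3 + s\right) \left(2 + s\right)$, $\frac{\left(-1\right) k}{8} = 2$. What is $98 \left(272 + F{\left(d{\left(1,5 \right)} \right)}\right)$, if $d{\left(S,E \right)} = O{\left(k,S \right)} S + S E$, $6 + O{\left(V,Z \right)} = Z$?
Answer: $27930$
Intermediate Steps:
$k = -16$ ($k = \left(-8\right) 2 = -16$)
$O{\left(V,Z \right)} = -6 + Z$
$d{\left(S,E \right)} = E S + S \left(-6 + S\right)$ ($d{\left(S,E \right)} = \left(-6 + S\right) S + S E = S \left(-6 + S\right) + E S = E S + S \left(-6 + S\right)$)
$F{\left(s \right)} = -5 - 3 \left(-3 + s\right) \left(2 + s\right)$
$98 \left(272 + F{\left(d{\left(1,5 \right)} \right)}\right) = 98 \left(272 + \left(13 - 3 \left(1 \left(-6 + 5 + 1\right)\right)^{2} + 3 \cdot 1 \left(-6 + 5 + 1\right)\right)\right) = 98 \left(272 + \left(13 - 3 \left(1 \cdot 0\right)^{2} + 3 \cdot 1 \cdot 0\right)\right) = 98 \left(272 + \left(13 - 3 \cdot 0^{2} + 3 \cdot 0\right)\right) = 98 \left(272 + \left(13 - 0 + 0\right)\right) = 98 \left(272 + \left(13 + 0 + 0\right)\right) = 98 \left(272 + 13\right) = 98 \cdot 285 = 27930$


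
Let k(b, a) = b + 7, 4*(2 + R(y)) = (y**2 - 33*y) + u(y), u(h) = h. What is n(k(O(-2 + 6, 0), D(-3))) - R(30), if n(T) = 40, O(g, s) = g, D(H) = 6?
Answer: 57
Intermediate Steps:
R(y) = -2 - 8*y + y**2/4 (R(y) = -2 + ((y**2 - 33*y) + y)/4 = -2 + (y**2 - 32*y)/4 = -2 + (-8*y + y**2/4) = -2 - 8*y + y**2/4)
k(b, a) = 7 + b
n(k(O(-2 + 6, 0), D(-3))) - R(30) = 40 - (-2 - 8*30 + (1/4)*30**2) = 40 - (-2 - 240 + (1/4)*900) = 40 - (-2 - 240 + 225) = 40 - 1*(-17) = 40 + 17 = 57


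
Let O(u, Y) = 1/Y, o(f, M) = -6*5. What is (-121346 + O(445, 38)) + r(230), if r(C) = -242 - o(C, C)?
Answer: -4619203/38 ≈ -1.2156e+5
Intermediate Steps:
o(f, M) = -30
r(C) = -212 (r(C) = -242 - 1*(-30) = -242 + 30 = -212)
(-121346 + O(445, 38)) + r(230) = (-121346 + 1/38) - 212 = -4611147/38 - 212 = -4619203/38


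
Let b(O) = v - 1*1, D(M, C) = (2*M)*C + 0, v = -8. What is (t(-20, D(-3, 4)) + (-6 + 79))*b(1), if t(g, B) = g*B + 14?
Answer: -5103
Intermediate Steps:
D(M, C) = 2*C*M (D(M, C) = 2*C*M + 0 = 2*C*M)
t(g, B) = 14 + B*g (t(g, B) = B*g + 14 = 14 + B*g)
b(O) = -9 (b(O) = -8 - 1*1 = -8 - 1 = -9)
(t(-20, D(-3, 4)) + (-6 + 79))*b(1) = ((14 + (2*4*(-3))*(-20)) + (-6 + 79))*(-9) = ((14 - 24*(-20)) + 73)*(-9) = ((14 + 480) + 73)*(-9) = (494 + 73)*(-9) = 567*(-9) = -5103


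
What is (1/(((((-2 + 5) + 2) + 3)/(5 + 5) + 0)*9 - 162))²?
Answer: 25/599076 ≈ 4.1731e-5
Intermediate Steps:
(1/(((((-2 + 5) + 2) + 3)/(5 + 5) + 0)*9 - 162))² = (1/((((3 + 2) + 3)/10 + 0)*9 - 162))² = (1/(((5 + 3)*(⅒) + 0)*9 - 162))² = (1/((8*(⅒) + 0)*9 - 162))² = (1/((⅘ + 0)*9 - 162))² = (1/((⅘)*9 - 162))² = (1/(36/5 - 162))² = (1/(-774/5))² = (-5/774)² = 25/599076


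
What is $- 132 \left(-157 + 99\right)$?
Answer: $7656$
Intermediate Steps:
$- 132 \left(-157 + 99\right) = \left(-132\right) \left(-58\right) = 7656$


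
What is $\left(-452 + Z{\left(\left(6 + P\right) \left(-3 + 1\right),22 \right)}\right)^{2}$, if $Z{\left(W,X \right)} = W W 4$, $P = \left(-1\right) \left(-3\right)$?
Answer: $712336$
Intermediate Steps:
$P = 3$
$Z{\left(W,X \right)} = 4 W^{2}$ ($Z{\left(W,X \right)} = W^{2} \cdot 4 = 4 W^{2}$)
$\left(-452 + Z{\left(\left(6 + P\right) \left(-3 + 1\right),22 \right)}\right)^{2} = \left(-452 + 4 \left(\left(6 + 3\right) \left(-3 + 1\right)\right)^{2}\right)^{2} = \left(-452 + 4 \left(9 \left(-2\right)\right)^{2}\right)^{2} = \left(-452 + 4 \left(-18\right)^{2}\right)^{2} = \left(-452 + 4 \cdot 324\right)^{2} = \left(-452 + 1296\right)^{2} = 844^{2} = 712336$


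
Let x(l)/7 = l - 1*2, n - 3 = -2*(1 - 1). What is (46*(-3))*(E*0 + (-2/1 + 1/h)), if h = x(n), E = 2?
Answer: 1794/7 ≈ 256.29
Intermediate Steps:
n = 3 (n = 3 - 2*(1 - 1) = 3 - 2*0 = 3 + 0 = 3)
x(l) = -14 + 7*l (x(l) = 7*(l - 1*2) = 7*(l - 2) = 7*(-2 + l) = -14 + 7*l)
h = 7 (h = -14 + 7*3 = -14 + 21 = 7)
(46*(-3))*(E*0 + (-2/1 + 1/h)) = (46*(-3))*(2*0 + (-2/1 + 1/7)) = -138*(0 + (-2*1 + 1*(1/7))) = -138*(0 + (-2 + 1/7)) = -138*(0 - 13/7) = -138*(-13/7) = 1794/7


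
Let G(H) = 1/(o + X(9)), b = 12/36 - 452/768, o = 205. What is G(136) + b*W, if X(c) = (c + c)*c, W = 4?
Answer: -17935/17616 ≈ -1.0181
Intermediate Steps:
b = -49/192 (b = 12*(1/36) - 452*1/768 = ⅓ - 113/192 = -49/192 ≈ -0.25521)
X(c) = 2*c² (X(c) = (2*c)*c = 2*c²)
G(H) = 1/367 (G(H) = 1/(205 + 2*9²) = 1/(205 + 2*81) = 1/(205 + 162) = 1/367)
G(136) + b*W = 1/367 - 49/192*4 = 1/367 - 49/48 = -17935/17616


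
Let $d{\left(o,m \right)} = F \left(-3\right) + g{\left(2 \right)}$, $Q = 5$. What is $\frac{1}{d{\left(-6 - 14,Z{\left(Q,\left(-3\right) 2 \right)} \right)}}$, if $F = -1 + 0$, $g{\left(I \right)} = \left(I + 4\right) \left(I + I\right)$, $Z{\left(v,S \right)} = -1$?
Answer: $\frac{1}{27} \approx 0.037037$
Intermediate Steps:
$g{\left(I \right)} = 2 I \left(4 + I\right)$ ($g{\left(I \right)} = \left(4 + I\right) 2 I = 2 I \left(4 + I\right)$)
$F = -1$
$d{\left(o,m \right)} = 27$ ($d{\left(o,m \right)} = \left(-1\right) \left(-3\right) + 2 \cdot 2 \left(4 + 2\right) = 3 + 2 \cdot 2 \cdot 6 = 3 + 24 = 27$)
$\frac{1}{d{\left(-6 - 14,Z{\left(Q,\left(-3\right) 2 \right)} \right)}} = \frac{1}{27}$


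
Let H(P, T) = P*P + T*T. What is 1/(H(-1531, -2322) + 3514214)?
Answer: 1/11249859 ≈ 8.8890e-8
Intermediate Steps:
H(P, T) = P**2 + T**2
1/(H(-1531, -2322) + 3514214) = 1/(((-1531)**2 + (-2322)**2) + 3514214) = 1/((2343961 + 5391684) + 3514214) = 1/(7735645 + 3514214) = 1/11249859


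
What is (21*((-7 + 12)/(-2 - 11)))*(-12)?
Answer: 1260/13 ≈ 96.923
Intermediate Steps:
(21*((-7 + 12)/(-2 - 11)))*(-12) = (21*(5/(-13)))*(-12) = (21*(5*(-1/13)))*(-12) = (21*(-5/13))*(-12) = -105/13*(-12) = 1260/13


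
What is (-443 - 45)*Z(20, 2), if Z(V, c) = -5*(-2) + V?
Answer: -14640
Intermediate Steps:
Z(V, c) = 10 + V
(-443 - 45)*Z(20, 2) = (-443 - 45)*(10 + 20) = -488*30 = -14640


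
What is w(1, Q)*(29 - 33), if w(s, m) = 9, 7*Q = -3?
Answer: -36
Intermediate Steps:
Q = -3/7 (Q = (1/7)*(-3) = -3/7 ≈ -0.42857)
w(1, Q)*(29 - 33) = 9*(29 - 33) = 9*(-4) = -36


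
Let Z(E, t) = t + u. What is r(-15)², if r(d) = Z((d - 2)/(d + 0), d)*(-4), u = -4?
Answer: 5776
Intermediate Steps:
Z(E, t) = -4 + t (Z(E, t) = t - 4 = -4 + t)
r(d) = 16 - 4*d (r(d) = (-4 + d)*(-4) = 16 - 4*d)
r(-15)² = (16 - 4*(-15))² = (16 + 60)² = 76² = 5776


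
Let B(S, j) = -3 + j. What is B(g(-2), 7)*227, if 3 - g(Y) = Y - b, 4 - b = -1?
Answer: 908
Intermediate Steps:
b = 5 (b = 4 - 1*(-1) = 4 + 1 = 5)
g(Y) = 8 - Y (g(Y) = 3 - (Y - 1*5) = 3 - (Y - 5) = 3 - (-5 + Y) = 3 + (5 - Y) = 8 - Y)
B(g(-2), 7)*227 = (-3 + 7)*227 = 4*227 = 908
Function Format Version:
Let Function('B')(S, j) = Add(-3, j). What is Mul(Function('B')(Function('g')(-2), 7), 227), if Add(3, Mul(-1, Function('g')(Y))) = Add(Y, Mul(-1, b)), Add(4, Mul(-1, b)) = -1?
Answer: 908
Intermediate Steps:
b = 5 (b = Add(4, Mul(-1, -1)) = Add(4, 1) = 5)
Function('g')(Y) = Add(8, Mul(-1, Y)) (Function('g')(Y) = Add(3, Mul(-1, Add(Y, Mul(-1, 5)))) = Add(3, Mul(-1, Add(Y, -5))) = Add(3, Mul(-1, Add(-5, Y))) = Add(3, Add(5, Mul(-1, Y))) = Add(8, Mul(-1, Y)))
Mul(Function('B')(Function('g')(-2), 7), 227) = Mul(Add(-3, 7), 227) = Mul(4, 227) = 908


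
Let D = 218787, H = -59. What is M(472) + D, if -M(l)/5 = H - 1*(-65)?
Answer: 218757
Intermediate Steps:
M(l) = -30 (M(l) = -5*(-59 - 1*(-65)) = -5*(-59 + 65) = -5*6 = -30)
M(472) + D = -30 + 218787 = 218757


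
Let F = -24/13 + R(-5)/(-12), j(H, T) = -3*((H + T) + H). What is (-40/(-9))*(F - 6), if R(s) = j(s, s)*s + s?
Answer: 17660/351 ≈ 50.313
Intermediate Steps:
j(H, T) = -6*H - 3*T (j(H, T) = -3*(T + 2*H) = -6*H - 3*T)
R(s) = s - 9*s² (R(s) = (-6*s - 3*s)*s + s = (-9*s)*s + s = -9*s² + s = s - 9*s²)
F = 1351/78 (F = -24/13 - 5*(1 - 9*(-5))/(-12) = -24*1/13 - 5*(1 + 45)*(-1/12) = -24/13 - 5*46*(-1/12) = -24/13 - 230*(-1/12) = -24/13 + 115/6 = 1351/78 ≈ 17.321)
(-40/(-9))*(F - 6) = (-40/(-9))*(1351/78 - 6) = -40*(-⅑)*(883/78) = (40/9)*(883/78) = 17660/351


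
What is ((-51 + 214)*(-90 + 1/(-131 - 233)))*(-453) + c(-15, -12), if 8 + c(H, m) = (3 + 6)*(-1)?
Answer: 2419033291/364 ≈ 6.6457e+6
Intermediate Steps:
c(H, m) = -17 (c(H, m) = -8 + (3 + 6)*(-1) = -8 + 9*(-1) = -8 - 9 = -17)
((-51 + 214)*(-90 + 1/(-131 - 233)))*(-453) + c(-15, -12) = ((-51 + 214)*(-90 + 1/(-131 - 233)))*(-453) - 17 = (163*(-90 + 1/(-364)))*(-453) - 17 = (163*(-90 - 1/364))*(-453) - 17 = (163*(-32761/364))*(-453) - 17 = -5340043/364*(-453) - 17 = 2419039479/364 - 17 = 2419033291/364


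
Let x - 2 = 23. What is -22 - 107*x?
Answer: -2697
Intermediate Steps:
x = 25 (x = 2 + 23 = 25)
-22 - 107*x = -22 - 107*25 = -22 - 2675 = -2697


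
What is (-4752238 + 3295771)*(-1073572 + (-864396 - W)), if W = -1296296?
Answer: 934574092824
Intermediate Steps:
(-4752238 + 3295771)*(-1073572 + (-864396 - W)) = (-4752238 + 3295771)*(-1073572 + (-864396 - 1*(-1296296))) = -1456467*(-1073572 + (-864396 + 1296296)) = -1456467*(-1073572 + 431900) = -1456467*(-641672) = 934574092824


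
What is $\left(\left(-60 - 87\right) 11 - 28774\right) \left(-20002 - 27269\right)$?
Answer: $1436612961$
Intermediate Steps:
$\left(\left(-60 - 87\right) 11 - 28774\right) \left(-20002 - 27269\right) = \left(\left(-147\right) 11 - 28774\right) \left(-47271\right) = \left(-1617 - 28774\right) \left(-47271\right) = \left(-30391\right) \left(-47271\right) = 1436612961$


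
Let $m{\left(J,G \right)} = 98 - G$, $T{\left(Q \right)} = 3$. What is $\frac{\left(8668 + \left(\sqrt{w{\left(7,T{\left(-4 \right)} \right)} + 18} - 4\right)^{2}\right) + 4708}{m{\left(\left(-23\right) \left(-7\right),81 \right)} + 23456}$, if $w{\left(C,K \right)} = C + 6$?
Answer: $\frac{13423}{23473} - \frac{8 \sqrt{31}}{23473} \approx 0.56995$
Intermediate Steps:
$w{\left(C,K \right)} = 6 + C$
$\frac{\left(8668 + \left(\sqrt{w{\left(7,T{\left(-4 \right)} \right)} + 18} - 4\right)^{2}\right) + 4708}{m{\left(\left(-23\right) \left(-7\right),81 \right)} + 23456} = \frac{\left(8668 + \left(\sqrt{\left(6 + 7\right) + 18} - 4\right)^{2}\right) + 4708}{\left(98 - 81\right) + 23456} = \frac{\left(8668 + \left(\sqrt{13 + 18} - 4\right)^{2}\right) + 4708}{\left(98 - 81\right) + 23456} = \frac{\left(8668 + \left(\sqrt{31} - 4\right)^{2}\right) + 4708}{17 + 23456} = \frac{\left(8668 + \left(-4 + \sqrt{31}\right)^{2}\right) + 4708}{23473} = \left(13376 + \left(-4 + \sqrt{31}\right)^{2}\right) \frac{1}{23473} = \frac{13376}{23473} + \frac{\left(-4 + \sqrt{31}\right)^{2}}{23473}$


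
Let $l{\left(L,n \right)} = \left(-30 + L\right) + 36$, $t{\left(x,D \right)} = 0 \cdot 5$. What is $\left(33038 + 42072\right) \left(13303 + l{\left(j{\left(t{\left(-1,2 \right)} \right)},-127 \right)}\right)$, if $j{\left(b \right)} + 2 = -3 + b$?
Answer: $999263440$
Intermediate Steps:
$t{\left(x,D \right)} = 0$
$j{\left(b \right)} = -5 + b$ ($j{\left(b \right)} = -2 + \left(-3 + b\right) = -5 + b$)
$l{\left(L,n \right)} = 6 + L$
$\left(33038 + 42072\right) \left(13303 + l{\left(j{\left(t{\left(-1,2 \right)} \right)},-127 \right)}\right) = \left(33038 + 42072\right) \left(13303 + \left(6 + \left(-5 + 0\right)\right)\right) = 75110 \left(13303 + \left(6 - 5\right)\right) = 75110 \left(13303 + 1\right) = 75110 \cdot 13304 = 999263440$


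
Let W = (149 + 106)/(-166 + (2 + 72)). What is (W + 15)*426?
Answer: 239625/46 ≈ 5209.2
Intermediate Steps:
W = -255/92 (W = 255/(-166 + 74) = 255/(-92) = 255*(-1/92) = -255/92 ≈ -2.7717)
(W + 15)*426 = (-255/92 + 15)*426 = (1125/92)*426 = 239625/46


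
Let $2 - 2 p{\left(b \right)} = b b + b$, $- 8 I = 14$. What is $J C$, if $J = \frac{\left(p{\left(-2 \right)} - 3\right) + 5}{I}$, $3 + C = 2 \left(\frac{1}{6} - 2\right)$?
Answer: $\frac{160}{21} \approx 7.619$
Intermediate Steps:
$I = - \frac{7}{4}$ ($I = \left(- \frac{1}{8}\right) 14 = - \frac{7}{4} \approx -1.75$)
$p{\left(b \right)} = 1 - \frac{b}{2} - \frac{b^{2}}{2}$ ($p{\left(b \right)} = 1 - \frac{b b + b}{2} = 1 - \frac{b^{2} + b}{2} = 1 - \frac{b + b^{2}}{2} = 1 - \left(\frac{b}{2} + \frac{b^{2}}{2}\right) = 1 - \frac{b}{2} - \frac{b^{2}}{2}$)
$C = - \frac{20}{3}$ ($C = -3 + 2 \left(\frac{1}{6} - 2\right) = -3 + 2 \left(- \frac{11}{6}\right) = -3 - \frac{11}{3} = - \frac{20}{3} \approx -6.6667$)
$J = - \frac{8}{7}$ ($J = \frac{\left(\left(1 - -1 - \frac{\left(-2\right)^{2}}{2}\right) - 3\right) + 5}{- \frac{7}{4}} = \left(\left(\left(1 + 1 - 2\right) - 3\right) + 5\right) \left(- \frac{4}{7}\right) = \left(\left(0 - 3\right) + 5\right) \left(- \frac{4}{7}\right) = \left(-3 + 5\right) \left(- \frac{4}{7}\right) = 2 \left(- \frac{4}{7}\right) = - \frac{8}{7} \approx -1.1429$)
$J C = \left(- \frac{8}{7}\right) \left(- \frac{20}{3}\right) = \frac{160}{21}$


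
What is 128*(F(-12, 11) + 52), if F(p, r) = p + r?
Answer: 6528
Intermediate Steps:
128*(F(-12, 11) + 52) = 128*((-12 + 11) + 52) = 128*(-1 + 52) = 128*51 = 6528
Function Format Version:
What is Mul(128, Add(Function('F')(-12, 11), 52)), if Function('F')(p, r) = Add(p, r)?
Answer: 6528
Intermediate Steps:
Mul(128, Add(Function('F')(-12, 11), 52)) = Mul(128, Add(Add(-12, 11), 52)) = Mul(128, Add(-1, 52)) = Mul(128, 51) = 6528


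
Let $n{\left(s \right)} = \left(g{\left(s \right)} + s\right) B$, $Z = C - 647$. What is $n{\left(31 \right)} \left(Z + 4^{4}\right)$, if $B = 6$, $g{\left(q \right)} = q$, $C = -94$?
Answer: $-180420$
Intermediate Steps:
$Z = -741$ ($Z = -94 - 647 = -741$)
$n{\left(s \right)} = 12 s$ ($n{\left(s \right)} = \left(s + s\right) 6 = 2 s 6 = 12 s$)
$n{\left(31 \right)} \left(Z + 4^{4}\right) = 12 \cdot 31 \left(-741 + 4^{4}\right) = 372 \left(-741 + 256\right) = 372 \left(-485\right) = -180420$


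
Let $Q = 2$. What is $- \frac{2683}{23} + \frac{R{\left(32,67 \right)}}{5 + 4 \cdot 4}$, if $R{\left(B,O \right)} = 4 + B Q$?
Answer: $- \frac{54779}{483} \approx -113.41$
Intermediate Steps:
$R{\left(B,O \right)} = 4 + 2 B$ ($R{\left(B,O \right)} = 4 + B 2 = 4 + 2 B$)
$- \frac{2683}{23} + \frac{R{\left(32,67 \right)}}{5 + 4 \cdot 4} = - \frac{2683}{23} + \frac{4 + 2 \cdot 32}{5 + 4 \cdot 4} = \left(-2683\right) \frac{1}{23} + \frac{4 + 64}{5 + 16} = - \frac{2683}{23} + \frac{68}{21} = - \frac{54779}{483}$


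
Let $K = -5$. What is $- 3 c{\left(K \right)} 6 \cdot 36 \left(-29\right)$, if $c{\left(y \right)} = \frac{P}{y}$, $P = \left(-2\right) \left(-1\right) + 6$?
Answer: $- \frac{150336}{5} \approx -30067.0$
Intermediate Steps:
$P = 8$ ($P = 2 + 6 = 8$)
$c{\left(y \right)} = \frac{8}{y}$
$- 3 c{\left(K \right)} 6 \cdot 36 \left(-29\right) = - 3 \frac{8}{-5} \cdot 6 \cdot 36 \left(-29\right) = - 3 \cdot 8 \left(- \frac{1}{5}\right) 6 \cdot 36 \left(-29\right) = \left(-3\right) \left(- \frac{8}{5}\right) 6 \cdot 36 \left(-29\right) = \frac{24}{5} \cdot 6 \cdot 36 \left(-29\right) = \frac{144}{5} \cdot 36 \left(-29\right) = \frac{5184}{5} \left(-29\right) = - \frac{150336}{5}$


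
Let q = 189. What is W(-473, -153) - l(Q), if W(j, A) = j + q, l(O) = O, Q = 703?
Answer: -987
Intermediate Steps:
W(j, A) = 189 + j (W(j, A) = j + 189 = 189 + j)
W(-473, -153) - l(Q) = (189 - 473) - 1*703 = -284 - 703 = -987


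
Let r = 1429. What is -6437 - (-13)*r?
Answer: 12140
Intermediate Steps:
-6437 - (-13)*r = -6437 - (-13)*1429 = -6437 - 1*(-18577) = -6437 + 18577 = 12140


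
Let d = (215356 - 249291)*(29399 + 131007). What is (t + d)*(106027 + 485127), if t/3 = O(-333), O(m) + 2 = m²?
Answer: -3217677793781146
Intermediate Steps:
O(m) = -2 + m²
t = 332661 (t = 3*(-2 + (-333)²) = 3*(-2 + 110889) = 3*110887 = 332661)
d = -5443377610 (d = -33935*160406 = -5443377610)
(t + d)*(106027 + 485127) = (332661 - 5443377610)*(106027 + 485127) = -5443044949*591154 = -3217677793781146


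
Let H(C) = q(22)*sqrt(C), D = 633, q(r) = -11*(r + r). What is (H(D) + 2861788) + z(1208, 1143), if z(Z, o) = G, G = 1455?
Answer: 2863243 - 484*sqrt(633) ≈ 2.8511e+6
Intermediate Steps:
q(r) = -22*r
z(Z, o) = 1455
H(C) = -484*sqrt(C) (H(C) = (-22*22)*sqrt(C) = -484*sqrt(C))
(H(D) + 2861788) + z(1208, 1143) = (-484*sqrt(633) + 2861788) + 1455 = (2861788 - 484*sqrt(633)) + 1455 = 2863243 - 484*sqrt(633)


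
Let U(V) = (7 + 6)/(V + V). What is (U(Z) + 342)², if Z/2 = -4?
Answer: 29800681/256 ≈ 1.1641e+5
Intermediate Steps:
Z = -8 (Z = 2*(-4) = -8)
U(V) = 13/(2*V) (U(V) = 13/((2*V)) = 13*(1/(2*V)) = 13/(2*V))
(U(Z) + 342)² = ((13/2)/(-8) + 342)² = ((13/2)*(-⅛) + 342)² = (-13/16 + 342)² = (5459/16)² = 29800681/256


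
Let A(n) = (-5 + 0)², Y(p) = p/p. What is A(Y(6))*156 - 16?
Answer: 3884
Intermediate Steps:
Y(p) = 1
A(n) = 25 (A(n) = (-5)² = 25)
A(Y(6))*156 - 16 = 25*156 - 16 = 3900 - 16 = 3884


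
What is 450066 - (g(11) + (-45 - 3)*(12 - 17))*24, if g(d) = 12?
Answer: 444018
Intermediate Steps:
450066 - (g(11) + (-45 - 3)*(12 - 17))*24 = 450066 - (12 + (-45 - 3)*(12 - 17))*24 = 450066 - (12 - 48*(-5))*24 = 450066 - (12 + 240)*24 = 450066 - 252*24 = 450066 - 1*6048 = 450066 - 6048 = 444018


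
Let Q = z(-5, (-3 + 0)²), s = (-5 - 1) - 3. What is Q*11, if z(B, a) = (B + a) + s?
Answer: -55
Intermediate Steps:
s = -9 (s = -6 - 3 = -9)
z(B, a) = -9 + B + a (z(B, a) = (B + a) - 9 = -9 + B + a)
Q = -5 (Q = -9 - 5 + (-3 + 0)² = -9 - 5 + (-3)² = -9 - 5 + 9 = -5)
Q*11 = -5*11 = -55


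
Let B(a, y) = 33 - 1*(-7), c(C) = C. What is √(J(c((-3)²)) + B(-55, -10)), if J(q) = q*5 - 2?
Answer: √83 ≈ 9.1104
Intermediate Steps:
B(a, y) = 40 (B(a, y) = 33 + 7 = 40)
J(q) = -2 + 5*q (J(q) = 5*q - 2 = -2 + 5*q)
√(J(c((-3)²)) + B(-55, -10)) = √((-2 + 5*(-3)²) + 40) = √((-2 + 5*9) + 40) = √((-2 + 45) + 40) = √(43 + 40) = √83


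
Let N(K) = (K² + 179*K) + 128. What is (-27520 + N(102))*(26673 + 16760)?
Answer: 55159910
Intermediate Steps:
N(K) = 128 + K² + 179*K
(-27520 + N(102))*(26673 + 16760) = (-27520 + (128 + 102² + 179*102))*(26673 + 16760) = (-27520 + (128 + 10404 + 18258))*43433 = (-27520 + 28790)*43433 = 1270*43433 = 55159910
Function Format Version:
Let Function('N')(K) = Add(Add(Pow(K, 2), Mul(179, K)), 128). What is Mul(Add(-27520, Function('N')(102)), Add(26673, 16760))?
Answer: 55159910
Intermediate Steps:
Function('N')(K) = Add(128, Pow(K, 2), Mul(179, K))
Mul(Add(-27520, Function('N')(102)), Add(26673, 16760)) = Mul(Add(-27520, Add(128, Pow(102, 2), Mul(179, 102))), Add(26673, 16760)) = Mul(Add(-27520, Add(128, 10404, 18258)), 43433) = Mul(Add(-27520, 28790), 43433) = Mul(1270, 43433) = 55159910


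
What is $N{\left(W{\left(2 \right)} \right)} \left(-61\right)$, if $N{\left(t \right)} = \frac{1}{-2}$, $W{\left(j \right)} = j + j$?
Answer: $\frac{61}{2} \approx 30.5$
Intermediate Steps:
$W{\left(j \right)} = 2 j$
$N{\left(t \right)} = - \frac{1}{2}$
$N{\left(W{\left(2 \right)} \right)} \left(-61\right) = \left(- \frac{1}{2}\right) \left(-61\right) = \frac{61}{2}$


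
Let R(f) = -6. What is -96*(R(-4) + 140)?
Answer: -12864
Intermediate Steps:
-96*(R(-4) + 140) = -96*(-6 + 140) = -96*134 = -12864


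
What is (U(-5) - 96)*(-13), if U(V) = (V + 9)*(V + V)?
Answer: 1768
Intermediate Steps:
U(V) = 2*V*(9 + V) (U(V) = (9 + V)*(2*V) = 2*V*(9 + V))
(U(-5) - 96)*(-13) = (2*(-5)*(9 - 5) - 96)*(-13) = (2*(-5)*4 - 96)*(-13) = (-40 - 96)*(-13) = -136*(-13) = 1768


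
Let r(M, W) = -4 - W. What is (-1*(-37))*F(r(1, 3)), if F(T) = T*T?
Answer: 1813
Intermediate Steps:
F(T) = T²
(-1*(-37))*F(r(1, 3)) = (-1*(-37))*(-4 - 1*3)² = 37*(-4 - 3)² = 37*(-7)² = 37*49 = 1813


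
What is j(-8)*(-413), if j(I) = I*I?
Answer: -26432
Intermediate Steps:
j(I) = I²
j(-8)*(-413) = (-8)²*(-413) = 64*(-413) = -26432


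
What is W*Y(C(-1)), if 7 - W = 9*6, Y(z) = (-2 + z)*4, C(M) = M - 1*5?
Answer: 1504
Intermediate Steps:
C(M) = -5 + M (C(M) = M - 5 = -5 + M)
Y(z) = -8 + 4*z
W = -47 (W = 7 - 9*6 = 7 - 1*54 = 7 - 54 = -47)
W*Y(C(-1)) = -47*(-8 + 4*(-5 - 1)) = -47*(-8 + 4*(-6)) = -47*(-8 - 24) = -47*(-32) = 1504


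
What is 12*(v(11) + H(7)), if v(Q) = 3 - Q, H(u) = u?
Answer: -12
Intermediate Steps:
12*(v(11) + H(7)) = 12*((3 - 1*11) + 7) = 12*((3 - 11) + 7) = 12*(-8 + 7) = 12*(-1) = -12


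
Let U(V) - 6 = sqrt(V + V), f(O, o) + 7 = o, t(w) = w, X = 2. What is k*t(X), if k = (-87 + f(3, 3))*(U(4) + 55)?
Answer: -11102 - 364*sqrt(2) ≈ -11617.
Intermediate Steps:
f(O, o) = -7 + o
U(V) = 6 + sqrt(2)*sqrt(V) (U(V) = 6 + sqrt(V + V) = 6 + sqrt(2*V) = 6 + sqrt(2)*sqrt(V))
k = -5551 - 182*sqrt(2) (k = (-87 + (-7 + 3))*((6 + sqrt(2)*sqrt(4)) + 55) = (-87 - 4)*((6 + sqrt(2)*2) + 55) = -91*((6 + 2*sqrt(2)) + 55) = -91*(61 + 2*sqrt(2)) = -5551 - 182*sqrt(2) ≈ -5808.4)
k*t(X) = (-5551 - 182*sqrt(2))*2 = -11102 - 364*sqrt(2)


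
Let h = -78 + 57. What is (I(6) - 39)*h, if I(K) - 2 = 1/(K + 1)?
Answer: 774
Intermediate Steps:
I(K) = 2 + 1/(1 + K) (I(K) = 2 + 1/(K + 1) = 2 + 1/(1 + K))
h = -21
(I(6) - 39)*h = ((3 + 2*6)/(1 + 6) - 39)*(-21) = ((3 + 12)/7 - 39)*(-21) = ((1/7)*15 - 39)*(-21) = (15/7 - 39)*(-21) = -258/7*(-21) = 774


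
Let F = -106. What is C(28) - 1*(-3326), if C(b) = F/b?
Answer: 46511/14 ≈ 3322.2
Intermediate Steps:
C(b) = -106/b
C(28) - 1*(-3326) = -106/28 - 1*(-3326) = -106*1/28 + 3326 = -53/14 + 3326 = 46511/14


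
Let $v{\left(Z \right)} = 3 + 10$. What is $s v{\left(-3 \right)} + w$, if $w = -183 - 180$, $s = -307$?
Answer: $-4354$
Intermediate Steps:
$v{\left(Z \right)} = 13$
$w = -363$
$s v{\left(-3 \right)} + w = \left(-307\right) 13 - 363 = -3991 - 363 = -4354$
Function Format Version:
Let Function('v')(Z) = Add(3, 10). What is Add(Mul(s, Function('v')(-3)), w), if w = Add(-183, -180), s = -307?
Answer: -4354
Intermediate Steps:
Function('v')(Z) = 13
w = -363
Add(Mul(s, Function('v')(-3)), w) = Add(Mul(-307, 13), -363) = Add(-3991, -363) = -4354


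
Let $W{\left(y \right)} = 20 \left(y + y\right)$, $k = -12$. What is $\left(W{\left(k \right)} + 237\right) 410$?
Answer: $-99630$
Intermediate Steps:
$W{\left(y \right)} = 40 y$ ($W{\left(y \right)} = 20 \cdot 2 y = 40 y$)
$\left(W{\left(k \right)} + 237\right) 410 = \left(40 \left(-12\right) + 237\right) 410 = \left(-480 + 237\right) 410 = \left(-243\right) 410 = -99630$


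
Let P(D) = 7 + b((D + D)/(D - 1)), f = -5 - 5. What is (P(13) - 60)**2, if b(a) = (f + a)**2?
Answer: 90601/1296 ≈ 69.908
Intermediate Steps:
f = -10
b(a) = (-10 + a)**2
P(D) = 7 + (-10 + 2*D/(-1 + D))**2 (P(D) = 7 + (-10 + (D + D)/(D - 1))**2 = 7 + (-10 + (2*D)/(-1 + D))**2 = 7 + (-10 + 2*D/(-1 + D))**2)
(P(13) - 60)**2 = ((107 - 174*13 + 71*13**2)/(1 + 13**2 - 2*13) - 60)**2 = ((107 - 2262 + 71*169)/(1 + 169 - 26) - 60)**2 = ((107 - 2262 + 11999)/144 - 60)**2 = ((1/144)*9844 - 60)**2 = (2461/36 - 60)**2 = (301/36)**2 = 90601/1296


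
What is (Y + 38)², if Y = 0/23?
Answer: 1444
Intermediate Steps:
Y = 0 (Y = 0*(1/23) = 0)
(Y + 38)² = (0 + 38)² = 38² = 1444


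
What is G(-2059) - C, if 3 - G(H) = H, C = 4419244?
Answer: -4417182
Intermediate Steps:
G(H) = 3 - H
G(-2059) - C = (3 - 1*(-2059)) - 1*4419244 = (3 + 2059) - 4419244 = 2062 - 4419244 = -4417182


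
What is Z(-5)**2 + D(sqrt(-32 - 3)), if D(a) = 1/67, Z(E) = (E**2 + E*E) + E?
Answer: 135676/67 ≈ 2025.0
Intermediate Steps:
Z(E) = E + 2*E**2 (Z(E) = (E**2 + E**2) + E = 2*E**2 + E = E + 2*E**2)
D(a) = 1/67
Z(-5)**2 + D(sqrt(-32 - 3)) = (-5*(1 + 2*(-5)))**2 + 1/67 = (-5*(1 - 10))**2 + 1/67 = (-5*(-9))**2 + 1/67 = 45**2 + 1/67 = 2025 + 1/67 = 135676/67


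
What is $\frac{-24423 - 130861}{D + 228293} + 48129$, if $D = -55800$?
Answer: $\frac{8301760313}{172493} \approx 48128.0$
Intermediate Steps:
$\frac{-24423 - 130861}{D + 228293} + 48129 = \frac{-24423 - 130861}{-55800 + 228293} + 48129 = - \frac{155284}{172493} + 48129 = \frac{8301760313}{172493}$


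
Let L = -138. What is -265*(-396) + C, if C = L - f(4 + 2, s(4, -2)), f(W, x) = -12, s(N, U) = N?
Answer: 104814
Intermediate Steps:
C = -126 (C = -138 - 1*(-12) = -138 + 12 = -126)
-265*(-396) + C = -265*(-396) - 126 = 104940 - 126 = 104814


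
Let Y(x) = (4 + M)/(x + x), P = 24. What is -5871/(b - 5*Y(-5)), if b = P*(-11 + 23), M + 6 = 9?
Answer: -11742/583 ≈ -20.141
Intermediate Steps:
M = 3 (M = -6 + 9 = 3)
Y(x) = 7/(2*x) (Y(x) = (4 + 3)/(x + x) = 7/((2*x)) = 7*(1/(2*x)) = 7/(2*x))
b = 288 (b = 24*(-11 + 23) = 24*12 = 288)
-5871/(b - 5*Y(-5)) = -5871/(288 - 5*(7/2)/(-5)) = -5871/(288 - 5*(7/2)*(-1/5)) = -5871/(288 - 5*(-7)/10) = -5871/(288 - 1*(-7/2)) = -5871/(288 + 7/2) = -5871/583/2 = -5871*2/583 = -11742/583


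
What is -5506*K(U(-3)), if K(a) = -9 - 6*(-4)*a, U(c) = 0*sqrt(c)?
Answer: 49554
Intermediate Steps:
U(c) = 0
K(a) = -9 + 24*a (K(a) = -9 - (-24)*a = -9 + 24*a)
-5506*K(U(-3)) = -5506*(-9 + 24*0) = -5506*(-9 + 0) = -5506*(-9) = 49554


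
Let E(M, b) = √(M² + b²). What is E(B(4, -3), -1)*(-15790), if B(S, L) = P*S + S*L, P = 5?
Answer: -15790*√65 ≈ -1.2730e+5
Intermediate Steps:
B(S, L) = 5*S + L*S (B(S, L) = 5*S + S*L = 5*S + L*S)
E(B(4, -3), -1)*(-15790) = √((4*(5 - 3))² + (-1)²)*(-15790) = √((4*2)² + 1)*(-15790) = √(8² + 1)*(-15790) = √(64 + 1)*(-15790) = √65*(-15790) = -15790*√65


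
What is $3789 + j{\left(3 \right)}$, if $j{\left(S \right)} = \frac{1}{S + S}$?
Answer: $\frac{22735}{6} \approx 3789.2$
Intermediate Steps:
$j{\left(S \right)} = \frac{1}{2 S}$
$3789 + j{\left(3 \right)} = 3789 + \frac{1}{2 \cdot 3} = 3789 + \frac{1}{2} \cdot \frac{1}{3} = 3789 + \frac{1}{6} = \frac{22735}{6}$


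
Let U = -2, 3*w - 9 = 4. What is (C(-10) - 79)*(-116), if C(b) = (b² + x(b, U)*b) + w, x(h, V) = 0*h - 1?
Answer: -12296/3 ≈ -4098.7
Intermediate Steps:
w = 13/3 (w = 3 + (⅓)*4 = 3 + 4/3 = 13/3 ≈ 4.3333)
x(h, V) = -1 (x(h, V) = 0 - 1 = -1)
C(b) = 13/3 + b² - b (C(b) = (b² - b) + 13/3 = 13/3 + b² - b)
(C(-10) - 79)*(-116) = ((13/3 + (-10)² - 1*(-10)) - 79)*(-116) = ((13/3 + 100 + 10) - 79)*(-116) = (343/3 - 79)*(-116) = (106/3)*(-116) = -12296/3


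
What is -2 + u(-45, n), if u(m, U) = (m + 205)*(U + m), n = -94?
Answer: -22242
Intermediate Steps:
u(m, U) = (205 + m)*(U + m)
-2 + u(-45, n) = -2 + ((-45)**2 + 205*(-94) + 205*(-45) - 94*(-45)) = -2 + (2025 - 19270 - 9225 + 4230) = -2 - 22240 = -22242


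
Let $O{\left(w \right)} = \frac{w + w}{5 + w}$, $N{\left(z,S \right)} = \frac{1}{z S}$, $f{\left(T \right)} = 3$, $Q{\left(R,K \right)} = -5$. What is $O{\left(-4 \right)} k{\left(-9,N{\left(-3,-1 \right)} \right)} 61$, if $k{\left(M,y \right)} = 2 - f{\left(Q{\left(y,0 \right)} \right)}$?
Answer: $488$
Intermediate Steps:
$N{\left(z,S \right)} = \frac{1}{S z}$
$k{\left(M,y \right)} = -1$ ($k{\left(M,y \right)} = 2 - 3 = -1$)
$O{\left(w \right)} = \frac{2 w}{5 + w}$
$O{\left(-4 \right)} k{\left(-9,N{\left(-3,-1 \right)} \right)} 61 = 2 \left(-4\right) \frac{1}{5 - 4} \left(-1\right) 61 = 2 \left(-4\right) 1^{-1} \left(-1\right) 61 = 2 \left(-4\right) 1 \left(-1\right) 61 = \left(-8\right) \left(-1\right) 61 = 8 \cdot 61 = 488$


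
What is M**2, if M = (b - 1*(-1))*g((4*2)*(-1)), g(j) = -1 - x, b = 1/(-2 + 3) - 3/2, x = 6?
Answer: 49/4 ≈ 12.250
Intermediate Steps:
b = -1/2 (b = 1/1 - 3*1/2 = 1*1 - 3/2 = 1 - 3/2 = -1/2 ≈ -0.50000)
g(j) = -7 (g(j) = -1 - 1*6 = -1 - 6 = -7)
M = -7/2 (M = (-1/2 - 1*(-1))*(-7) = (-1/2 + 1)*(-7) = (1/2)*(-7) = -7/2 ≈ -3.5000)
M**2 = (-7/2)**2 = 49/4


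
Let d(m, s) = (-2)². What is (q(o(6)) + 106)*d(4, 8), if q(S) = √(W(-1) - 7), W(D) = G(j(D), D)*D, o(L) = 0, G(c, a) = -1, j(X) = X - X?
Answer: 424 + 4*I*√6 ≈ 424.0 + 9.798*I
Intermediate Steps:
j(X) = 0
W(D) = -D
q(S) = I*√6 (q(S) = √(-1*(-1) - 7) = √(1 - 7) = √(-6) = I*√6)
d(m, s) = 4
(q(o(6)) + 106)*d(4, 8) = (I*√6 + 106)*4 = (106 + I*√6)*4 = 424 + 4*I*√6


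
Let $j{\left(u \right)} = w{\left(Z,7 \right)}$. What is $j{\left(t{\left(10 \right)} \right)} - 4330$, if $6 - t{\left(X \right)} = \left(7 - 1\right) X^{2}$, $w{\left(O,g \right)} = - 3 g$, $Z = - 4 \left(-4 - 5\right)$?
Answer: $-4351$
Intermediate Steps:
$Z = 36$ ($Z = \left(-4\right) \left(-9\right) = 36$)
$t{\left(X \right)} = 6 - 6 X^{2}$ ($t{\left(X \right)} = 6 - \left(7 - 1\right) X^{2} = 6 - 6 X^{2}$)
$j{\left(u \right)} = -21$ ($j{\left(u \right)} = \left(-3\right) 7 = -21$)
$j{\left(t{\left(10 \right)} \right)} - 4330 = -21 - 4330 = -4351$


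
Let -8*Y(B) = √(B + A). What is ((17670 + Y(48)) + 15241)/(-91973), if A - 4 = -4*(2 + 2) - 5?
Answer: -32911/91973 + √31/735784 ≈ -0.35783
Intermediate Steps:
A = -17 (A = 4 + (-4*(2 + 2) - 5) = 4 + (-4*4 - 5) = 4 + (-16 - 5) = 4 - 21 = -17)
Y(B) = -√(-17 + B)/8 (Y(B) = -√(B - 17)/8 = -√(-17 + B)/8)
((17670 + Y(48)) + 15241)/(-91973) = ((17670 - √(-17 + 48)/8) + 15241)/(-91973) = ((17670 - √31/8) + 15241)*(-1/91973) = (32911 - √31/8)*(-1/91973) = -32911/91973 + √31/735784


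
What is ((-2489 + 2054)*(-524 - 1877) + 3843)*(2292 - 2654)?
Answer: -379476636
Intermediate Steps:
((-2489 + 2054)*(-524 - 1877) + 3843)*(2292 - 2654) = (-435*(-2401) + 3843)*(-362) = (1044435 + 3843)*(-362) = 1048278*(-362) = -379476636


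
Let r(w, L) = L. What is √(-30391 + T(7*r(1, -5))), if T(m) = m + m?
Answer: I*√30461 ≈ 174.53*I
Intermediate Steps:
T(m) = 2*m
√(-30391 + T(7*r(1, -5))) = √(-30391 + 2*(7*(-5))) = √(-30391 + 2*(-35)) = √(-30391 - 70) = √(-30461) = I*√30461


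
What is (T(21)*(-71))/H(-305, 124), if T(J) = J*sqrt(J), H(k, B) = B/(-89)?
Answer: 132699*sqrt(21)/124 ≈ 4904.1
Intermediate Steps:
H(k, B) = -B/89 (H(k, B) = B*(-1/89) = -B/89)
T(J) = J**(3/2)
(T(21)*(-71))/H(-305, 124) = (21**(3/2)*(-71))/((-1/89*124)) = ((21*sqrt(21))*(-71))/(-124/89) = -1491*sqrt(21)*(-89/124) = 132699*sqrt(21)/124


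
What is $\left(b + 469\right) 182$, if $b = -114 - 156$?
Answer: $36218$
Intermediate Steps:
$b = -270$
$\left(b + 469\right) 182 = \left(-270 + 469\right) 182 = 199 \cdot 182 = 36218$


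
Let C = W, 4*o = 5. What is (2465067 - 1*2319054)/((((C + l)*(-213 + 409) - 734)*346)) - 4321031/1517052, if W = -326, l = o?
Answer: -48241012158593/16897842992460 ≈ -2.8549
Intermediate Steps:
o = 5/4 (o = (¼)*5 = 5/4 ≈ 1.2500)
l = 5/4 ≈ 1.2500
C = -326
(2465067 - 1*2319054)/((((C + l)*(-213 + 409) - 734)*346)) - 4321031/1517052 = (2465067 - 1*2319054)/((((-326 + 5/4)*(-213 + 409) - 734)*346)) - 4321031/1517052 = (2465067 - 2319054)/(((-1299/4*196 - 734)*346)) - 4321031*1/1517052 = 146013/(((-63651 - 734)*346)) - 4321031/1517052 = 146013/((-64385*346)) - 4321031/1517052 = 146013/(-22277210) - 4321031/1517052 = 146013*(-1/22277210) - 4321031/1517052 = -146013/22277210 - 4321031/1517052 = -48241012158593/16897842992460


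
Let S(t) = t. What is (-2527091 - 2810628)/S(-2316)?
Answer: 5337719/2316 ≈ 2304.7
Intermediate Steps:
(-2527091 - 2810628)/S(-2316) = (-2527091 - 2810628)/(-2316) = -5337719*(-1/2316) = 5337719/2316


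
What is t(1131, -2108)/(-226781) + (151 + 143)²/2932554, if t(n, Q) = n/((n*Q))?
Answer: 6886851426047/233653365074132 ≈ 0.029475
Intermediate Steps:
t(n, Q) = 1/Q (t(n, Q) = n/((Q*n)) = n*(1/(Q*n)) = 1/Q)
t(1131, -2108)/(-226781) + (151 + 143)²/2932554 = 1/(-2108*(-226781)) + (151 + 143)²/2932554 = -1/2108*(-1/226781) + 294²*(1/2932554) = 1/478054348 + 86436*(1/2932554) = 1/478054348 + 14406/488759 = 6886851426047/233653365074132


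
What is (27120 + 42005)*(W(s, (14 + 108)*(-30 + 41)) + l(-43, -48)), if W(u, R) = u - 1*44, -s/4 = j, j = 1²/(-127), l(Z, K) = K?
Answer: -807380000/127 ≈ -6.3573e+6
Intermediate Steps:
j = -1/127 (j = 1*(-1/127) = -1/127 ≈ -0.0078740)
s = 4/127 (s = -4*(-1/127) = 4/127 ≈ 0.031496)
W(u, R) = -44 + u (W(u, R) = u - 44 = -44 + u)
(27120 + 42005)*(W(s, (14 + 108)*(-30 + 41)) + l(-43, -48)) = (27120 + 42005)*((-44 + 4/127) - 48) = 69125*(-5584/127 - 48) = 69125*(-11680/127) = -807380000/127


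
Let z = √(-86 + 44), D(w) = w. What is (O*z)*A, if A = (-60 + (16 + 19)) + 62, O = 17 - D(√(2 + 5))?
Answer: 37*I*√42*(17 - √7) ≈ 3442.0*I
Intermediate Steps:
O = 17 - √7 (O = 17 - √(2 + 5) = 17 - √7 ≈ 14.354)
A = 37 (A = (-60 + 35) + 62 = -25 + 62 = 37)
z = I*√42 (z = √(-42) = I*√42 ≈ 6.4807*I)
(O*z)*A = ((17 - √7)*(I*√42))*37 = (I*√42*(17 - √7))*37 = 37*I*√42*(17 - √7)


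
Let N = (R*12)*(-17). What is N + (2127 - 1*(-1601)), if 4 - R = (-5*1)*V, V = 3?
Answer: -148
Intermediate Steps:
R = 19 (R = 4 - (-5*1)*3 = 4 - (-5)*3 = 4 - 1*(-15) = 4 + 15 = 19)
N = -3876 (N = (19*12)*(-17) = 228*(-17) = -3876)
N + (2127 - 1*(-1601)) = -3876 + (2127 - 1*(-1601)) = -3876 + (2127 + 1601) = -3876 + 3728 = -148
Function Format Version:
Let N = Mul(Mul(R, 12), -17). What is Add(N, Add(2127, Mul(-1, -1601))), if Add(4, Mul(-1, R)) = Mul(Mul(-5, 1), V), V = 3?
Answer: -148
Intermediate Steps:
R = 19 (R = Add(4, Mul(-1, Mul(Mul(-5, 1), 3))) = Add(4, Mul(-1, Mul(-5, 3))) = Add(4, Mul(-1, -15)) = Add(4, 15) = 19)
N = -3876 (N = Mul(Mul(19, 12), -17) = Mul(228, -17) = -3876)
Add(N, Add(2127, Mul(-1, -1601))) = Add(-3876, Add(2127, Mul(-1, -1601))) = Add(-3876, Add(2127, 1601)) = Add(-3876, 3728) = -148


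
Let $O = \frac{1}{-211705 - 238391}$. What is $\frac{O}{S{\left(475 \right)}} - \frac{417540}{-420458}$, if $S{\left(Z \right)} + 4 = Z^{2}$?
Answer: $\frac{21200825154322091}{21348988223462064} \approx 0.99306$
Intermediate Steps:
$O = - \frac{1}{450096}$ ($O = \frac{1}{-450096} = - \frac{1}{450096} \approx -2.2218 \cdot 10^{-6}$)
$S{\left(Z \right)} = -4 + Z^{2}$
$\frac{O}{S{\left(475 \right)}} - \frac{417540}{-420458} = - \frac{1}{450096 \left(-4 + 475^{2}\right)} - \frac{417540}{-420458} = - \frac{1}{450096 \left(-4 + 225625\right)} - - \frac{208770}{210229} = - \frac{1}{450096 \cdot 225621} + \frac{208770}{210229} = \left(- \frac{1}{450096}\right) \frac{1}{225621} + \frac{208770}{210229} = - \frac{1}{101551109616} + \frac{208770}{210229} = \frac{21200825154322091}{21348988223462064}$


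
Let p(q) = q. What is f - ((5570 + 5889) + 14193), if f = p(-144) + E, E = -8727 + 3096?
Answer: -31427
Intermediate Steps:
E = -5631
f = -5775 (f = -144 - 5631 = -5775)
f - ((5570 + 5889) + 14193) = -5775 - ((5570 + 5889) + 14193) = -5775 - (11459 + 14193) = -5775 - 1*25652 = -5775 - 25652 = -31427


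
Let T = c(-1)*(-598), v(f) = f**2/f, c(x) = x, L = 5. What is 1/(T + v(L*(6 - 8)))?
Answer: 1/588 ≈ 0.0017007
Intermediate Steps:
v(f) = f
T = 598 (T = -1*(-598) = 598)
1/(T + v(L*(6 - 8))) = 1/(598 + 5*(6 - 8)) = 1/(598 + 5*(-2)) = 1/(598 - 10) = 1/588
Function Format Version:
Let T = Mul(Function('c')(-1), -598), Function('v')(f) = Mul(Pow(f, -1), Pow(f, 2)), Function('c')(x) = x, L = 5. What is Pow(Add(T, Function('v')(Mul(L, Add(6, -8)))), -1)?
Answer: Rational(1, 588) ≈ 0.0017007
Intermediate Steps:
Function('v')(f) = f
T = 598 (T = Mul(-1, -598) = 598)
Pow(Add(T, Function('v')(Mul(L, Add(6, -8)))), -1) = Pow(Add(598, Mul(5, Add(6, -8))), -1) = Pow(Add(598, Mul(5, -2)), -1) = Pow(Add(598, -10), -1) = Pow(588, -1) = Rational(1, 588)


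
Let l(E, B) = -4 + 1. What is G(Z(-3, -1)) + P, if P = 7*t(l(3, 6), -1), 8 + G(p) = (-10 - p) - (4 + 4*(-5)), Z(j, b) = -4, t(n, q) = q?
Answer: -5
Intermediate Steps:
l(E, B) = -3
G(p) = -2 - p (G(p) = -8 + ((-10 - p) - (4 + 4*(-5))) = -8 + ((-10 - p) - (4 - 20)) = -8 + ((-10 - p) - 1*(-16)) = -8 + ((-10 - p) + 16) = -8 + (6 - p) = -2 - p)
P = -7 (P = 7*(-1) = -7)
G(Z(-3, -1)) + P = (-2 - 1*(-4)) - 7 = (-2 + 4) - 7 = 2 - 7 = -5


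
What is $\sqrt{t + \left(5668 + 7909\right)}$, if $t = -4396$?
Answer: $\sqrt{9181} \approx 95.818$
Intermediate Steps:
$\sqrt{t + \left(5668 + 7909\right)} = \sqrt{-4396 + \left(5668 + 7909\right)} = \sqrt{-4396 + 13577} = \sqrt{9181}$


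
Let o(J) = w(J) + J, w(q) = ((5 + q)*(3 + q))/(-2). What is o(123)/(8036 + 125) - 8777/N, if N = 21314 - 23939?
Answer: 50783972/21422625 ≈ 2.3706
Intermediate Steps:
N = -2625
w(q) = -(3 + q)*(5 + q)/2 (w(q) = ((3 + q)*(5 + q))*(-½) = -(3 + q)*(5 + q)/2)
o(J) = -15/2 - 3*J - J²/2 (o(J) = (-15/2 - 4*J - J²/2) + J = -15/2 - 3*J - J²/2)
o(123)/(8036 + 125) - 8777/N = (-15/2 - 3*123 - ½*123²)/(8036 + 125) - 8777/(-2625) = (-15/2 - 369 - ½*15129)/8161 - 8777*(-1/2625) = (-15/2 - 369 - 15129/2)*(1/8161) + 8777/2625 = -7941*1/8161 + 8777/2625 = -7941/8161 + 8777/2625 = 50783972/21422625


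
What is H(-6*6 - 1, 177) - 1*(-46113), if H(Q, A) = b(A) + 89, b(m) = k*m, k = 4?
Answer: 46910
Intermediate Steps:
b(m) = 4*m
H(Q, A) = 89 + 4*A (H(Q, A) = 4*A + 89 = 89 + 4*A)
H(-6*6 - 1, 177) - 1*(-46113) = (89 + 4*177) - 1*(-46113) = (89 + 708) + 46113 = 797 + 46113 = 46910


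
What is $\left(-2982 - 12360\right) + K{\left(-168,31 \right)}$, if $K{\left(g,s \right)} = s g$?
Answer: $-20550$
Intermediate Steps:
$K{\left(g,s \right)} = g s$
$\left(-2982 - 12360\right) + K{\left(-168,31 \right)} = \left(-2982 - 12360\right) - 5208 = -15342 - 5208 = -20550$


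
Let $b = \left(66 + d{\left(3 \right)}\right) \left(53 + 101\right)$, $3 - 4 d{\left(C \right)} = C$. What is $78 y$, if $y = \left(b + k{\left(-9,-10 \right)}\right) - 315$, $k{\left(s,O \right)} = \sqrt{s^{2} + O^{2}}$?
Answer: $768222 + 78 \sqrt{181} \approx 7.6927 \cdot 10^{5}$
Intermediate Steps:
$d{\left(C \right)} = \frac{3}{4} - \frac{C}{4}$
$k{\left(s,O \right)} = \sqrt{O^{2} + s^{2}}$
$b = 10164$ ($b = \left(66 + \left(\frac{3}{4} - \frac{3}{4}\right)\right) \left(53 + 101\right) = \left(66 + \left(\frac{3}{4} - \frac{3}{4}\right)\right) 154 = \left(66 + 0\right) 154 = 66 \cdot 154 = 10164$)
$y = 9849 + \sqrt{181}$ ($y = \left(10164 + \sqrt{\left(-10\right)^{2} + \left(-9\right)^{2}}\right) - 315 = \left(10164 + \sqrt{100 + 81}\right) - 315 = \left(10164 + \sqrt{181}\right) - 315 = 9849 + \sqrt{181} \approx 9862.5$)
$78 y = 78 \left(9849 + \sqrt{181}\right) = 768222 + 78 \sqrt{181}$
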